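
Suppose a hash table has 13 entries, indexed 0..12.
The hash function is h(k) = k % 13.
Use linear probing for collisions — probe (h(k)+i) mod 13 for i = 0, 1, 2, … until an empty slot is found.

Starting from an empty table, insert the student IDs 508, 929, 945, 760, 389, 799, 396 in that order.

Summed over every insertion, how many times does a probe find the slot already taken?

7

Insert 508: h=1, slot 1 empty -> index 1.
Insert 929: h=6, slot 6 empty -> index 6.
Insert 945: h=9, slot 9 empty -> index 9.
Insert 760: h=6, slot 6 occupied -> index 7.
Insert 389: h=12, slot 12 empty -> index 12.
Insert 799: h=6, slots 6,7 occupied -> index 8.
Insert 396: h=6, slots 6,7,8,9 occupied -> index 10.
Table: [-, 508, -, -, -, -, 929, 760, 799, 945, 396, -, 389]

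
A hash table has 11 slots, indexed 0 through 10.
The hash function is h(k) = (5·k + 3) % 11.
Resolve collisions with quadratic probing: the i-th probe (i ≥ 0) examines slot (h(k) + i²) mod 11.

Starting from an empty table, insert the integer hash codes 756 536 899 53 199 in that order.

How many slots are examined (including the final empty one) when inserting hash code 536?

2

Insert 756: h=10, slot 10 empty → index 10.
Insert 536: h=10, slot 10 occupied → index 0.
Insert 899: h=10, slots 10,0 occupied → index 3.
Insert 53: h=4, slot 4 empty → index 4.
Insert 199: h=8, slot 8 empty → index 8.
Table: [536, _, _, 899, 53, _, _, _, 199, _, 756]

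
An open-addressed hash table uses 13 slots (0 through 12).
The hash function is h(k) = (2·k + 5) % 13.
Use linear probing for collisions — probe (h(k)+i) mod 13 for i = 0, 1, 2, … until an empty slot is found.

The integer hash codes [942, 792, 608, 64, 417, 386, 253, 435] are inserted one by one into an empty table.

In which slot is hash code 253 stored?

6

942 hashes to 4; slot 4 is free → place at 4.
792 hashes to 3; slot 3 is free → place at 3.
608 hashes to 12; slot 12 is free → place at 12.
64 hashes to 3; 3,4 taken → place at 5.
417 hashes to 7; slot 7 is free → place at 7.
386 hashes to 10; slot 10 is free → place at 10.
253 hashes to 4; 4,5 taken → place at 6.
435 hashes to 4; 4,5,6,7 taken → place at 8.
Table: [-, -, -, 792, 942, 64, 253, 417, 435, -, 386, -, 608]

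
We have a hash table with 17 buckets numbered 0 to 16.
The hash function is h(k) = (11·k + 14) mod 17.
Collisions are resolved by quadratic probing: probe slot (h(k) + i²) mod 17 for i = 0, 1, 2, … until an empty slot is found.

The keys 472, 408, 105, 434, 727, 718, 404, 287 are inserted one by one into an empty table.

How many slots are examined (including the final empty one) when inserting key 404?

472 hashes to 4; slot 4 is free → place at 4.
408 hashes to 14; slot 14 is free → place at 14.
105 hashes to 13; slot 13 is free → place at 13.
434 hashes to 11; slot 11 is free → place at 11.
727 hashes to 4; 4 taken → place at 5.
718 hashes to 7; slot 7 is free → place at 7.
404 hashes to 4; 4,5 taken → place at 8.
287 hashes to 9; slot 9 is free → place at 9.
Table: [-, -, -, -, 472, 727, -, 718, 404, 287, -, 434, -, 105, 408, -, -]

3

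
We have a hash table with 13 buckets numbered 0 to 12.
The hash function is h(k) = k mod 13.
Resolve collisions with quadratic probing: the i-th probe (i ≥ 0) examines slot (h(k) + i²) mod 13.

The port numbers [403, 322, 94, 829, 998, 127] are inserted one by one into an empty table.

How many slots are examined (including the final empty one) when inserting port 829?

2

403: h=0 -> slot 0
322: h=10 -> slot 10
94: h=3 -> slot 3
829: h=10, probe 10,11 -> slot 11
998: h=10, probe 10,11,1 -> slot 1
127: h=10, probe 10,11,1,6 -> slot 6
Table: [403, 998, —, 94, —, —, 127, —, —, —, 322, 829, —]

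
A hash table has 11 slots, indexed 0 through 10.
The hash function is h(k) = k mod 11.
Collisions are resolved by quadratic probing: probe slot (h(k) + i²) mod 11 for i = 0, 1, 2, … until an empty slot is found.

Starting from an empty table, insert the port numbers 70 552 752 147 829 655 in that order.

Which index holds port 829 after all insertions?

9

70: h=4 → slot 4
552: h=2 → slot 2
752: h=4, probe 4,5 → slot 5
147: h=4, probe 4,5,8 → slot 8
829: h=4, probe 4,5,8,2,9 → slot 9
655: h=6 → slot 6
Table: [_, _, 552, _, 70, 752, 655, _, 147, 829, _]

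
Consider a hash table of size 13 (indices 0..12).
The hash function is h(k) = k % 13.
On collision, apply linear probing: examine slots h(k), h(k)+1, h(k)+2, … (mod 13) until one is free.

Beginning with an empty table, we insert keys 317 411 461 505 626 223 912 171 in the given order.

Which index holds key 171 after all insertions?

317: h=5 => slot 5
411: h=8 => slot 8
461: h=6 => slot 6
505: h=11 => slot 11
626: h=2 => slot 2
223: h=2, probe 2,3 => slot 3
912: h=2, probe 2,3,4 => slot 4
171: h=2, probe 2,3,4,5,6,7 => slot 7
Table: [., ., 626, 223, 912, 317, 461, 171, 411, ., ., 505, .]

7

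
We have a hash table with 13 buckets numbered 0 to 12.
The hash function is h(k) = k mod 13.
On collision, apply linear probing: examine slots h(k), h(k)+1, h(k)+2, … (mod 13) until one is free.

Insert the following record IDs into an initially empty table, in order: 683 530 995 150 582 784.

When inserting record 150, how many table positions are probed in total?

683: h=7 => slot 7
530: h=10 => slot 10
995: h=7, probe 7,8 => slot 8
150: h=7, probe 7,8,9 => slot 9
582: h=10, probe 10,11 => slot 11
784: h=4 => slot 4
Table: [—, —, —, —, 784, —, —, 683, 995, 150, 530, 582, —]

3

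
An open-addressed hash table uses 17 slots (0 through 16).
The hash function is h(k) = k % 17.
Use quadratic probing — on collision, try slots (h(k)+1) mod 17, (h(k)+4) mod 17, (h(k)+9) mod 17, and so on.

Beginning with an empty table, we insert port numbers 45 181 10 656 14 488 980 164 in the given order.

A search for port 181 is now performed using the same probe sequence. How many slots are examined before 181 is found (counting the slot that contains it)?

2

Insert 45: h=11, slot 11 empty => index 11.
Insert 181: h=11, slot 11 occupied => index 12.
Insert 10: h=10, slot 10 empty => index 10.
Insert 656: h=10, slots 10,11 occupied => index 14.
Insert 14: h=14, slot 14 occupied => index 15.
Insert 488: h=12, slot 12 occupied => index 13.
Insert 980: h=11, slots 11,12,15 occupied => index 3.
Insert 164: h=11, slots 11,12,15,3,10 occupied => index 2.
Table: [—, —, 164, 980, —, —, —, —, —, —, 10, 45, 181, 488, 656, 14, —]
Lookup 181: h=11, probe 11,12 → found at 12.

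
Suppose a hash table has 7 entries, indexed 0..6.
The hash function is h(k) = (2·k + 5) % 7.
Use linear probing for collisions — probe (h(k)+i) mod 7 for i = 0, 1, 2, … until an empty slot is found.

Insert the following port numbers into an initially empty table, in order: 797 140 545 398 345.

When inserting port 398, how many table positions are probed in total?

Insert 797: h=3, slot 3 empty → index 3.
Insert 140: h=5, slot 5 empty → index 5.
Insert 545: h=3, slot 3 occupied → index 4.
Insert 398: h=3, slots 3,4,5 occupied → index 6.
Insert 345: h=2, slot 2 empty → index 2.
Table: [∅, ∅, 345, 797, 545, 140, 398]

4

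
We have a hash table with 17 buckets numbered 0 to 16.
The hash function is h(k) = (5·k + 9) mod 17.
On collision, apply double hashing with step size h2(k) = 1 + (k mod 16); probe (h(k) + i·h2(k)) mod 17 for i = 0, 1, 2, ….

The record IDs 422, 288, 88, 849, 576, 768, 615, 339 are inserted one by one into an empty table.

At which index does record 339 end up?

422: h=11 => slot 11
288: h=4 => slot 4
88: h=7 => slot 7
849: h=4, h2=2, probe 4,6 => slot 6
576: h=16 => slot 16
768: h=7, h2=1, probe 7,8 => slot 8
615: h=7, h2=8, probe 7,15 => slot 15
339: h=4, h2=4, probe 4,8,12 => slot 12
Table: [—, —, —, —, 288, —, 849, 88, 768, —, —, 422, 339, —, —, 615, 576]

12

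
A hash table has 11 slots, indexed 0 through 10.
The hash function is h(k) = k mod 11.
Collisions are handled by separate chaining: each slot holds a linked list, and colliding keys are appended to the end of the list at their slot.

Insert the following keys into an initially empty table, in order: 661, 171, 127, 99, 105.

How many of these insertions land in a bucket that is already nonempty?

2

661 -> bucket 1
171 -> bucket 6
127 -> bucket 6 (collision)
99 -> bucket 0
105 -> bucket 6 (collision)
Final buckets:
0: 99
1: 661
2: .
3: .
4: .
5: .
6: 171 -> 127 -> 105
7: .
8: .
9: .
10: .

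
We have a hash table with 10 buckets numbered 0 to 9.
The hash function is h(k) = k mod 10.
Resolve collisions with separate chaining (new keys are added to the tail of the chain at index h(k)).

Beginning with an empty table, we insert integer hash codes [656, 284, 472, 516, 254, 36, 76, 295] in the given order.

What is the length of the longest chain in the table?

4

Insert 656: h=6, bucket 6 empty -> new chain.
Insert 284: h=4, bucket 4 empty -> new chain.
Insert 472: h=2, bucket 2 empty -> new chain.
Insert 516: h=6, bucket 6 nonempty -> append to chain.
Insert 254: h=4, bucket 4 nonempty -> append to chain.
Insert 36: h=6, bucket 6 nonempty -> append to chain.
Insert 76: h=6, bucket 6 nonempty -> append to chain.
Insert 295: h=5, bucket 5 empty -> new chain.
Final buckets:
0: .
1: .
2: 472
3: .
4: 284 -> 254
5: 295
6: 656 -> 516 -> 36 -> 76
7: .
8: .
9: .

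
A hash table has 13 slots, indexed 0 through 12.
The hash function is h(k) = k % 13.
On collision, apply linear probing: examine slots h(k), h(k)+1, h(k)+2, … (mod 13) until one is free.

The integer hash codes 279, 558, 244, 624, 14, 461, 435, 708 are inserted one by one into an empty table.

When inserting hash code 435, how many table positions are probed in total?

Insert 279: h=6, slot 6 empty -> index 6.
Insert 558: h=12, slot 12 empty -> index 12.
Insert 244: h=10, slot 10 empty -> index 10.
Insert 624: h=0, slot 0 empty -> index 0.
Insert 14: h=1, slot 1 empty -> index 1.
Insert 461: h=6, slot 6 occupied -> index 7.
Insert 435: h=6, slots 6,7 occupied -> index 8.
Insert 708: h=6, slots 6,7,8 occupied -> index 9.
Table: [624, 14, —, —, —, —, 279, 461, 435, 708, 244, —, 558]

3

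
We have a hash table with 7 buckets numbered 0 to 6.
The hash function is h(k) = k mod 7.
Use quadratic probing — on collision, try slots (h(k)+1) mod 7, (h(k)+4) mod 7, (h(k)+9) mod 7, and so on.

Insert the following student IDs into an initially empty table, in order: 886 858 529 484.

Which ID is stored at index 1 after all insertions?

529

886: h=4 -> slot 4
858: h=4, probe 4,5 -> slot 5
529: h=4, probe 4,5,1 -> slot 1
484: h=1, probe 1,2 -> slot 2
Table: [., 529, 484, ., 886, 858, .]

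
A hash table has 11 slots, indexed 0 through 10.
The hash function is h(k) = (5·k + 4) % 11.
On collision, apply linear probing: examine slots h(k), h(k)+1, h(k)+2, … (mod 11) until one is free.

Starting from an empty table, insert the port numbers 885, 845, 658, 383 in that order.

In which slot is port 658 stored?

885 hashes to 7; slot 7 is free → place at 7.
845 hashes to 5; slot 5 is free → place at 5.
658 hashes to 5; 5 taken → place at 6.
383 hashes to 5; 5,6,7 taken → place at 8.
Table: [_, _, _, _, _, 845, 658, 885, 383, _, _]

6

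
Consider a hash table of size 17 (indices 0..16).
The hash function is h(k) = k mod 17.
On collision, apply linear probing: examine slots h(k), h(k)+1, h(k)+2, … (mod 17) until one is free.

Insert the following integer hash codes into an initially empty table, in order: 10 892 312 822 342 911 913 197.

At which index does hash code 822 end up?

Insert 10: h=10, slot 10 empty -> index 10.
Insert 892: h=8, slot 8 empty -> index 8.
Insert 312: h=6, slot 6 empty -> index 6.
Insert 822: h=6, slot 6 occupied -> index 7.
Insert 342: h=2, slot 2 empty -> index 2.
Insert 911: h=10, slot 10 occupied -> index 11.
Insert 913: h=12, slot 12 empty -> index 12.
Insert 197: h=10, slots 10,11,12 occupied -> index 13.
Table: [_, _, 342, _, _, _, 312, 822, 892, _, 10, 911, 913, 197, _, _, _]

7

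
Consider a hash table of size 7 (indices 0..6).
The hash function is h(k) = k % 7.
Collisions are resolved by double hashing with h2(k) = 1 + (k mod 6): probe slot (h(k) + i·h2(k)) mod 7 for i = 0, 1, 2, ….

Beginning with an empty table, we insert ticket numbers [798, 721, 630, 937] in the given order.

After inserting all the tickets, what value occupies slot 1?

630

Insert 798: h=0, slot 0 empty => index 0.
Insert 721: h=0, h2=2, slot 0 occupied => index 2.
Insert 630: h=0, h2=1, slot 0 occupied => index 1.
Insert 937: h=6, slot 6 empty => index 6.
Table: [798, 630, 721, —, —, —, 937]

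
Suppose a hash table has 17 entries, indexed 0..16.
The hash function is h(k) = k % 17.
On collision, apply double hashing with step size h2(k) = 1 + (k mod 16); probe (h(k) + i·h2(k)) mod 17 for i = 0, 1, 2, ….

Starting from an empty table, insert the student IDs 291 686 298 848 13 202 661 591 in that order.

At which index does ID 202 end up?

3

Insert 291: h=2, slot 2 empty -> index 2.
Insert 686: h=6, slot 6 empty -> index 6.
Insert 298: h=9, slot 9 empty -> index 9.
Insert 848: h=15, slot 15 empty -> index 15.
Insert 13: h=13, slot 13 empty -> index 13.
Insert 202: h=15, h2=11, slots 15,9 occupied -> index 3.
Insert 661: h=15, h2=6, slot 15 occupied -> index 4.
Insert 591: h=13, h2=16, slot 13 occupied -> index 12.
Table: [., ., 291, 202, 661, ., 686, ., ., 298, ., ., 591, 13, ., 848, .]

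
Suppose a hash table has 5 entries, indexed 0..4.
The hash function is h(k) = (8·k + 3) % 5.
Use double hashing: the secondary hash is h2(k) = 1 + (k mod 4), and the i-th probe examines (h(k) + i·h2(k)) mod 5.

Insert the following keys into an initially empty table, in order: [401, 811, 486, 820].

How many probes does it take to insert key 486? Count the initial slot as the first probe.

401 hashes to 1; slot 1 is free → place at 1.
811 hashes to 1, h2=4; 1 taken → place at 0.
486 hashes to 1, h2=3; 1 taken → place at 4.
820 hashes to 3; slot 3 is free → place at 3.
Table: [811, 401, ∅, 820, 486]

2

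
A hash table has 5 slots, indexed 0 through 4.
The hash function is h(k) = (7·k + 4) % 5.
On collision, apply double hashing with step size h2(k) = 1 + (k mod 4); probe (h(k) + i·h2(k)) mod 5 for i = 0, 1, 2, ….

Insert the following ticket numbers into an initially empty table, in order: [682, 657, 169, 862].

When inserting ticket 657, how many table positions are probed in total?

Insert 682: h=3, slot 3 empty → index 3.
Insert 657: h=3, h2=2, slot 3 occupied → index 0.
Insert 169: h=2, slot 2 empty → index 2.
Insert 862: h=3, h2=3, slot 3 occupied → index 1.
Table: [657, 862, 169, 682, -]

2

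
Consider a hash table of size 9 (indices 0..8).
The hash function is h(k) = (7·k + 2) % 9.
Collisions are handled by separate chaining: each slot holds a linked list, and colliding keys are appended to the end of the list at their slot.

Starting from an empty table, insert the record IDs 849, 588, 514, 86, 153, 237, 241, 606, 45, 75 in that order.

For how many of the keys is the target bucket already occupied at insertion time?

Insert 849: h=5, bucket 5 empty -> new chain.
Insert 588: h=5, bucket 5 nonempty -> append to chain.
Insert 514: h=0, bucket 0 empty -> new chain.
Insert 86: h=1, bucket 1 empty -> new chain.
Insert 153: h=2, bucket 2 empty -> new chain.
Insert 237: h=5, bucket 5 nonempty -> append to chain.
Insert 241: h=6, bucket 6 empty -> new chain.
Insert 606: h=5, bucket 5 nonempty -> append to chain.
Insert 45: h=2, bucket 2 nonempty -> append to chain.
Insert 75: h=5, bucket 5 nonempty -> append to chain.
Final buckets:
0: 514
1: 86
2: 153 -> 45
3: -
4: -
5: 849 -> 588 -> 237 -> 606 -> 75
6: 241
7: -
8: -

5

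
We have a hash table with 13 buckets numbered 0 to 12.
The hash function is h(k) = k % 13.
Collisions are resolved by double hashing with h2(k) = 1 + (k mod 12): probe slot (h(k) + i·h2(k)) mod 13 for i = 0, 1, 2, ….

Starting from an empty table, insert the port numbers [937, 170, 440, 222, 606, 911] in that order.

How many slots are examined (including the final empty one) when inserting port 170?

937: h=1 => slot 1
170: h=1, h2=3, probe 1,4 => slot 4
440: h=11 => slot 11
222: h=1, h2=7, probe 1,8 => slot 8
606: h=8, h2=7, probe 8,2 => slot 2
911: h=1, h2=12, probe 1,0 => slot 0
Table: [911, 937, 606, —, 170, —, —, —, 222, —, —, 440, —]

2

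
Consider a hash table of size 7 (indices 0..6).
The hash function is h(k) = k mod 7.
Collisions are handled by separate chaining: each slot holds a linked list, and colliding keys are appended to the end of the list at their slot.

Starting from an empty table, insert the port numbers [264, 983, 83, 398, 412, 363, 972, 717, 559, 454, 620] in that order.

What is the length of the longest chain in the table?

7

264 → bucket 5
983 → bucket 3
83 → bucket 6
398 → bucket 6 (collision)
412 → bucket 6 (collision)
363 → bucket 6 (collision)
972 → bucket 6 (collision)
717 → bucket 3 (collision)
559 → bucket 6 (collision)
454 → bucket 6 (collision)
620 → bucket 4
Final buckets:
0: _
1: _
2: _
3: 983 -> 717
4: 620
5: 264
6: 83 -> 398 -> 412 -> 363 -> 972 -> 559 -> 454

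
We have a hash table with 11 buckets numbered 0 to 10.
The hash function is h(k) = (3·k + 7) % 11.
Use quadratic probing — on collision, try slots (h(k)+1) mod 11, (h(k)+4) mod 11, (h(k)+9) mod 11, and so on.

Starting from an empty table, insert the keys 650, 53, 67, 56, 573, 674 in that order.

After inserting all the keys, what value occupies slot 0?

Insert 650: h=10, slot 10 empty => index 10.
Insert 53: h=1, slot 1 empty => index 1.
Insert 67: h=10, slot 10 occupied => index 0.
Insert 56: h=10, slots 10,0 occupied => index 3.
Insert 573: h=10, slots 10,0,3 occupied => index 8.
Insert 674: h=5, slot 5 empty => index 5.
Table: [67, 53, _, 56, _, 674, _, _, 573, _, 650]

67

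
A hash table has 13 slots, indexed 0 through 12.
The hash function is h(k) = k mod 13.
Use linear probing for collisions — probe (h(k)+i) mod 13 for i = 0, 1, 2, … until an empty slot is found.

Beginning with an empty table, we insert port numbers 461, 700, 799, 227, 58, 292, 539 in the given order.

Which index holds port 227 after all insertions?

461 hashes to 6; slot 6 is free -> place at 6.
700 hashes to 11; slot 11 is free -> place at 11.
799 hashes to 6; 6 taken -> place at 7.
227 hashes to 6; 6,7 taken -> place at 8.
58 hashes to 6; 6,7,8 taken -> place at 9.
292 hashes to 6; 6,7,8,9 taken -> place at 10.
539 hashes to 6; 6,7,8,9,10,11 taken -> place at 12.
Table: [∅, ∅, ∅, ∅, ∅, ∅, 461, 799, 227, 58, 292, 700, 539]

8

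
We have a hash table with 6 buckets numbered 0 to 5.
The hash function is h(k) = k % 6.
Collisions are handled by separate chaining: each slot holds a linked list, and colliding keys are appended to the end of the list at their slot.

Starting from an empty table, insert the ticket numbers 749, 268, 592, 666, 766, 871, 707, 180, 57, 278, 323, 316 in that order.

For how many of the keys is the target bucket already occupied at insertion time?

Insert 749: h=5, bucket 5 empty → new chain.
Insert 268: h=4, bucket 4 empty → new chain.
Insert 592: h=4, bucket 4 nonempty → append to chain.
Insert 666: h=0, bucket 0 empty → new chain.
Insert 766: h=4, bucket 4 nonempty → append to chain.
Insert 871: h=1, bucket 1 empty → new chain.
Insert 707: h=5, bucket 5 nonempty → append to chain.
Insert 180: h=0, bucket 0 nonempty → append to chain.
Insert 57: h=3, bucket 3 empty → new chain.
Insert 278: h=2, bucket 2 empty → new chain.
Insert 323: h=5, bucket 5 nonempty → append to chain.
Insert 316: h=4, bucket 4 nonempty → append to chain.
Final buckets:
0: 666 -> 180
1: 871
2: 278
3: 57
4: 268 -> 592 -> 766 -> 316
5: 749 -> 707 -> 323

6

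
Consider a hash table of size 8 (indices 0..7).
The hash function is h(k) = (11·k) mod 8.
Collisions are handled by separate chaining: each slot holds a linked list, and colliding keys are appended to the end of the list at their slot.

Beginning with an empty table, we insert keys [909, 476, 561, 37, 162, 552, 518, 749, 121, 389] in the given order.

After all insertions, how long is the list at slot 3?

2

Insert 909: h=7, bucket 7 empty → new chain.
Insert 476: h=4, bucket 4 empty → new chain.
Insert 561: h=3, bucket 3 empty → new chain.
Insert 37: h=7, bucket 7 nonempty → append to chain.
Insert 162: h=6, bucket 6 empty → new chain.
Insert 552: h=0, bucket 0 empty → new chain.
Insert 518: h=2, bucket 2 empty → new chain.
Insert 749: h=7, bucket 7 nonempty → append to chain.
Insert 121: h=3, bucket 3 nonempty → append to chain.
Insert 389: h=7, bucket 7 nonempty → append to chain.
Final buckets:
0: 552
1: _
2: 518
3: 561 -> 121
4: 476
5: _
6: 162
7: 909 -> 37 -> 749 -> 389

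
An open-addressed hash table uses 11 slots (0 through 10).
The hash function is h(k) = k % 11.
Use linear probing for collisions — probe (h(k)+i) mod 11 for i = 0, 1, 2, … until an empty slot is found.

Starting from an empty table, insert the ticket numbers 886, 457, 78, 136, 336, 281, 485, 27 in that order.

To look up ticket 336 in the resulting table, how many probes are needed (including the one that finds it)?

3

886 hashes to 6; slot 6 is free → place at 6.
457 hashes to 6; 6 taken → place at 7.
78 hashes to 1; slot 1 is free → place at 1.
136 hashes to 4; slot 4 is free → place at 4.
336 hashes to 6; 6,7 taken → place at 8.
281 hashes to 6; 6,7,8 taken → place at 9.
485 hashes to 1; 1 taken → place at 2.
27 hashes to 5; slot 5 is free → place at 5.
Table: [_, 78, 485, _, 136, 27, 886, 457, 336, 281, _]
Lookup 336: h=6, probe 6,7,8 → found at 8.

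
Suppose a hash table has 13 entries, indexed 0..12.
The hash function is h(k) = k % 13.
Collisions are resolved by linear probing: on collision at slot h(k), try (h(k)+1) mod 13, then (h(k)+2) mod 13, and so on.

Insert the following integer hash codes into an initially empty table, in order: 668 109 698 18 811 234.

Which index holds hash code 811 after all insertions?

8

668: h=5 -> slot 5
109: h=5, probe 5,6 -> slot 6
698: h=9 -> slot 9
18: h=5, probe 5,6,7 -> slot 7
811: h=5, probe 5,6,7,8 -> slot 8
234: h=0 -> slot 0
Table: [234, ., ., ., ., 668, 109, 18, 811, 698, ., ., .]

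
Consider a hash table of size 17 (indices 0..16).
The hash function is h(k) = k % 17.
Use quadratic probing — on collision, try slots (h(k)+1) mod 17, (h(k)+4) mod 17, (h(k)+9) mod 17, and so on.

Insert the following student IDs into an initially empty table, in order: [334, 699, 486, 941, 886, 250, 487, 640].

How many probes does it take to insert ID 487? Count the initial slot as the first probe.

3

Insert 334: h=11, slot 11 empty => index 11.
Insert 699: h=2, slot 2 empty => index 2.
Insert 486: h=10, slot 10 empty => index 10.
Insert 941: h=6, slot 6 empty => index 6.
Insert 886: h=2, slot 2 occupied => index 3.
Insert 250: h=12, slot 12 empty => index 12.
Insert 487: h=11, slots 11,12 occupied => index 15.
Insert 640: h=11, slots 11,12,15,3,10,2 occupied => index 13.
Table: [., ., 699, 886, ., ., 941, ., ., ., 486, 334, 250, 640, ., 487, .]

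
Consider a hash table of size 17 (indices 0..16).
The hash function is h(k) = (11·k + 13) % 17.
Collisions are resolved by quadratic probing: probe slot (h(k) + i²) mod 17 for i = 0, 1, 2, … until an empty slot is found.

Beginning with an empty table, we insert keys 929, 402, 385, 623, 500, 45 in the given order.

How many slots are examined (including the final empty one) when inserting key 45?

5

929 hashes to 15; slot 15 is free => place at 15.
402 hashes to 15; 15 taken => place at 16.
385 hashes to 15; 15,16 taken => place at 2.
623 hashes to 15; 15,16,2 taken => place at 7.
500 hashes to 5; slot 5 is free => place at 5.
45 hashes to 15; 15,16,2,7 taken => place at 14.
Table: [-, -, 385, -, -, 500, -, 623, -, -, -, -, -, -, 45, 929, 402]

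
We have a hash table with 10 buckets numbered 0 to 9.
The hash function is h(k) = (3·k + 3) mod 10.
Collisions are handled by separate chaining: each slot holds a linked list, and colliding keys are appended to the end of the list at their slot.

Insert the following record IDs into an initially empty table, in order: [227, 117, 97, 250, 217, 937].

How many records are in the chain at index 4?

5

Insert 227: h=4, bucket 4 empty → new chain.
Insert 117: h=4, bucket 4 nonempty → append to chain.
Insert 97: h=4, bucket 4 nonempty → append to chain.
Insert 250: h=3, bucket 3 empty → new chain.
Insert 217: h=4, bucket 4 nonempty → append to chain.
Insert 937: h=4, bucket 4 nonempty → append to chain.
Final buckets:
0: —
1: —
2: —
3: 250
4: 227 -> 117 -> 97 -> 217 -> 937
5: —
6: —
7: —
8: —
9: —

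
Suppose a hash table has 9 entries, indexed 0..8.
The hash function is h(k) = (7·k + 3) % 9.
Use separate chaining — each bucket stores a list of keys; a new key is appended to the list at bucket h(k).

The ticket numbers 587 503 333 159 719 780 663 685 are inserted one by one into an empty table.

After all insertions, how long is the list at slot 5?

2

Insert 587: h=8, bucket 8 empty → new chain.
Insert 503: h=5, bucket 5 empty → new chain.
Insert 333: h=3, bucket 3 empty → new chain.
Insert 159: h=0, bucket 0 empty → new chain.
Insert 719: h=5, bucket 5 nonempty → append to chain.
Insert 780: h=0, bucket 0 nonempty → append to chain.
Insert 663: h=0, bucket 0 nonempty → append to chain.
Insert 685: h=1, bucket 1 empty → new chain.
Final buckets:
0: 159 -> 780 -> 663
1: 685
2: _
3: 333
4: _
5: 503 -> 719
6: _
7: _
8: 587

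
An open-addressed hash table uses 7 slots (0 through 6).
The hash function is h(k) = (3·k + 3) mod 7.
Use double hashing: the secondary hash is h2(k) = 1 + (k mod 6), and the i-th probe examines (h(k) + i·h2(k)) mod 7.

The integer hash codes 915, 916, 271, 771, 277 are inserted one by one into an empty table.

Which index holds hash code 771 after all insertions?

915 hashes to 4; slot 4 is free => place at 4.
916 hashes to 0; slot 0 is free => place at 0.
271 hashes to 4, h2=2; 4 taken => place at 6.
771 hashes to 6, h2=4; 6 taken => place at 3.
277 hashes to 1; slot 1 is free => place at 1.
Table: [916, 277, —, 771, 915, —, 271]

3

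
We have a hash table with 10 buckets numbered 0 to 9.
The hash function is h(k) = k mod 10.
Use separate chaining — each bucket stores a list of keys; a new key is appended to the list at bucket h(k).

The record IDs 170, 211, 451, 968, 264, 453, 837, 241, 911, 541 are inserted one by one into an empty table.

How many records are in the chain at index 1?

170 → bucket 0
211 → bucket 1
451 → bucket 1 (collision)
968 → bucket 8
264 → bucket 4
453 → bucket 3
837 → bucket 7
241 → bucket 1 (collision)
911 → bucket 1 (collision)
541 → bucket 1 (collision)
Final buckets:
0: 170
1: 211 -> 451 -> 241 -> 911 -> 541
2: .
3: 453
4: 264
5: .
6: .
7: 837
8: 968
9: .

5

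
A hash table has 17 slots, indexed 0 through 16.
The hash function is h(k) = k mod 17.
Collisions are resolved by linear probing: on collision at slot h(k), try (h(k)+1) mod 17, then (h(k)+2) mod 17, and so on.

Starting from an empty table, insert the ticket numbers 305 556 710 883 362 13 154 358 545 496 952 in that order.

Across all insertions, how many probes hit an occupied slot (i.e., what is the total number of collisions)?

Insert 305: h=16, slot 16 empty → index 16.
Insert 556: h=12, slot 12 empty → index 12.
Insert 710: h=13, slot 13 empty → index 13.
Insert 883: h=16, slot 16 occupied → index 0.
Insert 362: h=5, slot 5 empty → index 5.
Insert 13: h=13, slot 13 occupied → index 14.
Insert 154: h=1, slot 1 empty → index 1.
Insert 358: h=1, slot 1 occupied → index 2.
Insert 545: h=1, slots 1,2 occupied → index 3.
Insert 496: h=3, slot 3 occupied → index 4.
Insert 952: h=0, slots 0,1,2,3,4,5 occupied → index 6.
Table: [883, 154, 358, 545, 496, 362, 952, ∅, ∅, ∅, ∅, ∅, 556, 710, 13, ∅, 305]

12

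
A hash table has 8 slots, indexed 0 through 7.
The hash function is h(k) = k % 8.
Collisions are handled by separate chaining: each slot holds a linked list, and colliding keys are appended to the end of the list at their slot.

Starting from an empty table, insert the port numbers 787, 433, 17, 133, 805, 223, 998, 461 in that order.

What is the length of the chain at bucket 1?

2

Insert 787: h=3, bucket 3 empty -> new chain.
Insert 433: h=1, bucket 1 empty -> new chain.
Insert 17: h=1, bucket 1 nonempty -> append to chain.
Insert 133: h=5, bucket 5 empty -> new chain.
Insert 805: h=5, bucket 5 nonempty -> append to chain.
Insert 223: h=7, bucket 7 empty -> new chain.
Insert 998: h=6, bucket 6 empty -> new chain.
Insert 461: h=5, bucket 5 nonempty -> append to chain.
Final buckets:
0: _
1: 433 -> 17
2: _
3: 787
4: _
5: 133 -> 805 -> 461
6: 998
7: 223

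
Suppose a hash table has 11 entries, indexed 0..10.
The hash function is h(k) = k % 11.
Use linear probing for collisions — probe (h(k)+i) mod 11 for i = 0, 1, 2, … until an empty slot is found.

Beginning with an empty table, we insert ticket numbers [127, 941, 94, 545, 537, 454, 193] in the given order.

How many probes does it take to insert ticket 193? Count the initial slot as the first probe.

127 hashes to 6; slot 6 is free -> place at 6.
941 hashes to 6; 6 taken -> place at 7.
94 hashes to 6; 6,7 taken -> place at 8.
545 hashes to 6; 6,7,8 taken -> place at 9.
537 hashes to 9; 9 taken -> place at 10.
454 hashes to 3; slot 3 is free -> place at 3.
193 hashes to 6; 6,7,8,9,10 taken -> place at 0.
Table: [193, -, -, 454, -, -, 127, 941, 94, 545, 537]

6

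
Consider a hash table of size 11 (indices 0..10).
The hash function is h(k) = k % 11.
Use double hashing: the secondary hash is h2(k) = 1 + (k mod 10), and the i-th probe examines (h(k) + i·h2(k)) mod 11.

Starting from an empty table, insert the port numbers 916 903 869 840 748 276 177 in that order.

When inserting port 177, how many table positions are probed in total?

3

Insert 916: h=3, slot 3 empty → index 3.
Insert 903: h=1, slot 1 empty → index 1.
Insert 869: h=0, slot 0 empty → index 0.
Insert 840: h=4, slot 4 empty → index 4.
Insert 748: h=0, h2=9, slot 0 occupied → index 9.
Insert 276: h=1, h2=7, slot 1 occupied → index 8.
Insert 177: h=1, h2=8, slots 1,9 occupied → index 6.
Table: [869, 903, -, 916, 840, -, 177, -, 276, 748, -]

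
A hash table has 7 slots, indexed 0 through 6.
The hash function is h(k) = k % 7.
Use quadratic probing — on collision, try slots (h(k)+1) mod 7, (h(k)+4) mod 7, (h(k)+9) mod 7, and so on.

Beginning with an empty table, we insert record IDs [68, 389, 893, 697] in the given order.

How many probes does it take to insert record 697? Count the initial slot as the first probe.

4

68: h=5 → slot 5
389: h=4 → slot 4
893: h=4, probe 4,5,1 → slot 1
697: h=4, probe 4,5,1,6 → slot 6
Table: [., 893, ., ., 389, 68, 697]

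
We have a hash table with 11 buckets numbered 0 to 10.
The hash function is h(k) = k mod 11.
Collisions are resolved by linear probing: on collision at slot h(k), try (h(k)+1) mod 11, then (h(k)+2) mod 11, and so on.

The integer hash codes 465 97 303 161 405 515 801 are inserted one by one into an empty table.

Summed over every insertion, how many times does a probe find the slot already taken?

6

465 hashes to 3; slot 3 is free -> place at 3.
97 hashes to 9; slot 9 is free -> place at 9.
303 hashes to 6; slot 6 is free -> place at 6.
161 hashes to 7; slot 7 is free -> place at 7.
405 hashes to 9; 9 taken -> place at 10.
515 hashes to 9; 9,10 taken -> place at 0.
801 hashes to 9; 9,10,0 taken -> place at 1.
Table: [515, 801, —, 465, —, —, 303, 161, —, 97, 405]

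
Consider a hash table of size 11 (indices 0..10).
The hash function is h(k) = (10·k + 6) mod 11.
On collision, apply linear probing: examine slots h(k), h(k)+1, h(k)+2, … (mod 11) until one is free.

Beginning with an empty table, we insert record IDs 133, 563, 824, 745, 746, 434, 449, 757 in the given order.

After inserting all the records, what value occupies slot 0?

757

133: h=5 => slot 5
563: h=4 => slot 4
824: h=7 => slot 7
745: h=9 => slot 9
746: h=8 => slot 8
434: h=1 => slot 1
449: h=8, probe 8,9,10 => slot 10
757: h=8, probe 8,9,10,0 => slot 0
Table: [757, 434, -, -, 563, 133, -, 824, 746, 745, 449]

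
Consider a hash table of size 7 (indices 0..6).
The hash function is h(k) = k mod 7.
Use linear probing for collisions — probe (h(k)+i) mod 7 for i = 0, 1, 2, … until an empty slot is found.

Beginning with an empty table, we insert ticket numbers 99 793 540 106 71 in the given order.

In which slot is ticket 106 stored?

4

Insert 99: h=1, slot 1 empty => index 1.
Insert 793: h=2, slot 2 empty => index 2.
Insert 540: h=1, slots 1,2 occupied => index 3.
Insert 106: h=1, slots 1,2,3 occupied => index 4.
Insert 71: h=1, slots 1,2,3,4 occupied => index 5.
Table: [_, 99, 793, 540, 106, 71, _]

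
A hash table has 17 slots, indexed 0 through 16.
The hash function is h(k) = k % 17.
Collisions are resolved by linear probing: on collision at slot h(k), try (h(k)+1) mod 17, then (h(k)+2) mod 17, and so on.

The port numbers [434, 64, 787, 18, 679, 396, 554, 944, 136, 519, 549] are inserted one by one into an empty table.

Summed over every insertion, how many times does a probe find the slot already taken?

434 hashes to 9; slot 9 is free => place at 9.
64 hashes to 13; slot 13 is free => place at 13.
787 hashes to 5; slot 5 is free => place at 5.
18 hashes to 1; slot 1 is free => place at 1.
679 hashes to 16; slot 16 is free => place at 16.
396 hashes to 5; 5 taken => place at 6.
554 hashes to 10; slot 10 is free => place at 10.
944 hashes to 9; 9,10 taken => place at 11.
136 hashes to 0; slot 0 is free => place at 0.
519 hashes to 9; 9,10,11 taken => place at 12.
549 hashes to 5; 5,6 taken => place at 7.
Table: [136, 18, _, _, _, 787, 396, 549, _, 434, 554, 944, 519, 64, _, _, 679]

8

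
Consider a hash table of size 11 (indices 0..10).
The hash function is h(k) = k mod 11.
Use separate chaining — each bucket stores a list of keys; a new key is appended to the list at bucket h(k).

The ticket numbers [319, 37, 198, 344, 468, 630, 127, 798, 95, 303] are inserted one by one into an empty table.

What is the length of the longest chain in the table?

Insert 319: h=0, bucket 0 empty -> new chain.
Insert 37: h=4, bucket 4 empty -> new chain.
Insert 198: h=0, bucket 0 nonempty -> append to chain.
Insert 344: h=3, bucket 3 empty -> new chain.
Insert 468: h=6, bucket 6 empty -> new chain.
Insert 630: h=3, bucket 3 nonempty -> append to chain.
Insert 127: h=6, bucket 6 nonempty -> append to chain.
Insert 798: h=6, bucket 6 nonempty -> append to chain.
Insert 95: h=7, bucket 7 empty -> new chain.
Insert 303: h=6, bucket 6 nonempty -> append to chain.
Final buckets:
0: 319 -> 198
1: ∅
2: ∅
3: 344 -> 630
4: 37
5: ∅
6: 468 -> 127 -> 798 -> 303
7: 95
8: ∅
9: ∅
10: ∅

4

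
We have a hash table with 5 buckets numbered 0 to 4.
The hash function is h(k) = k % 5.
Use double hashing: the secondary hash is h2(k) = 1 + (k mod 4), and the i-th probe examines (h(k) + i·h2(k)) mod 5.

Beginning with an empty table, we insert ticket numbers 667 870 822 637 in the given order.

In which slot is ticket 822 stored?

3

667: h=2 → slot 2
870: h=0 → slot 0
822: h=2, h2=3, probe 2,0,3 → slot 3
637: h=2, h2=2, probe 2,4 → slot 4
Table: [870, —, 667, 822, 637]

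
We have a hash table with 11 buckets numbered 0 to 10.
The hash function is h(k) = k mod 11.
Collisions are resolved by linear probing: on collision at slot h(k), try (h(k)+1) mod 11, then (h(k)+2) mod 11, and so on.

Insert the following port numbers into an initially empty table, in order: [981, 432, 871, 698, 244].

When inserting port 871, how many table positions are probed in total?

3

Insert 981: h=2, slot 2 empty → index 2.
Insert 432: h=3, slot 3 empty → index 3.
Insert 871: h=2, slots 2,3 occupied → index 4.
Insert 698: h=5, slot 5 empty → index 5.
Insert 244: h=2, slots 2,3,4,5 occupied → index 6.
Table: [_, _, 981, 432, 871, 698, 244, _, _, _, _]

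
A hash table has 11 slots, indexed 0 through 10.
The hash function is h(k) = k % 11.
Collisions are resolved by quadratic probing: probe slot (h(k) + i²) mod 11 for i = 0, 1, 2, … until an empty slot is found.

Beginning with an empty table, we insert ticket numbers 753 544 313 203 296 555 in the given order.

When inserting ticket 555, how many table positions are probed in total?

753 hashes to 5; slot 5 is free -> place at 5.
544 hashes to 5; 5 taken -> place at 6.
313 hashes to 5; 5,6 taken -> place at 9.
203 hashes to 5; 5,6,9 taken -> place at 3.
296 hashes to 10; slot 10 is free -> place at 10.
555 hashes to 5; 5,6,9,3,10 taken -> place at 8.
Table: [—, —, —, 203, —, 753, 544, —, 555, 313, 296]

6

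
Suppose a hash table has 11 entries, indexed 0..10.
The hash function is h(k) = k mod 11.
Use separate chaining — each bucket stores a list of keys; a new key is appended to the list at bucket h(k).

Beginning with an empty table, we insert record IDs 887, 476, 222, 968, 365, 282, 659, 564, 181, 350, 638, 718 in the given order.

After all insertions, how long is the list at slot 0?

2

887 → bucket 7
476 → bucket 3
222 → bucket 2
968 → bucket 0
365 → bucket 2 (collision)
282 → bucket 7 (collision)
659 → bucket 10
564 → bucket 3 (collision)
181 → bucket 5
350 → bucket 9
638 → bucket 0 (collision)
718 → bucket 3 (collision)
Final buckets:
0: 968 -> 638
1: .
2: 222 -> 365
3: 476 -> 564 -> 718
4: .
5: 181
6: .
7: 887 -> 282
8: .
9: 350
10: 659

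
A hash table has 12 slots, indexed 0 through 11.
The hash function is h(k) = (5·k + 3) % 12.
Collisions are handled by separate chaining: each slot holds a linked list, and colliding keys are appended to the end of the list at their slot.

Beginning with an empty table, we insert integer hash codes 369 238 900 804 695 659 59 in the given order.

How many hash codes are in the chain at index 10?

369 -> bucket 0
238 -> bucket 5
900 -> bucket 3
804 -> bucket 3 (collision)
695 -> bucket 10
659 -> bucket 10 (collision)
59 -> bucket 10 (collision)
Final buckets:
0: 369
1: —
2: —
3: 900 -> 804
4: —
5: 238
6: —
7: —
8: —
9: —
10: 695 -> 659 -> 59
11: —

3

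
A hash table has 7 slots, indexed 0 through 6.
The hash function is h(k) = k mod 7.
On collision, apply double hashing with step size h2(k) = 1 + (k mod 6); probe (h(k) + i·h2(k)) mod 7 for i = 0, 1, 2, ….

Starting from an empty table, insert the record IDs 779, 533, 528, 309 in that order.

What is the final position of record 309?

779: h=2 -> slot 2
533: h=1 -> slot 1
528: h=3 -> slot 3
309: h=1, h2=4, probe 1,5 -> slot 5
Table: [_, 533, 779, 528, _, 309, _]

5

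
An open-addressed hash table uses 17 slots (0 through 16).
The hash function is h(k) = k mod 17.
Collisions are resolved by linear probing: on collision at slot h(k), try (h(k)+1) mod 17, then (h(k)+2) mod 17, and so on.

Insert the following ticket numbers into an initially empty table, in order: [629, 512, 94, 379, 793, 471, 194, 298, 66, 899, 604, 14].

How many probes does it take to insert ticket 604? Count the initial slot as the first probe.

5

629: h=0 → slot 0
512: h=2 → slot 2
94: h=9 → slot 9
379: h=5 → slot 5
793: h=11 → slot 11
471: h=12 → slot 12
194: h=7 → slot 7
298: h=9, probe 9,10 → slot 10
66: h=15 → slot 15
899: h=15, probe 15,16 → slot 16
604: h=9, probe 9,10,11,12,13 → slot 13
14: h=14 → slot 14
Table: [629, ., 512, ., ., 379, ., 194, ., 94, 298, 793, 471, 604, 14, 66, 899]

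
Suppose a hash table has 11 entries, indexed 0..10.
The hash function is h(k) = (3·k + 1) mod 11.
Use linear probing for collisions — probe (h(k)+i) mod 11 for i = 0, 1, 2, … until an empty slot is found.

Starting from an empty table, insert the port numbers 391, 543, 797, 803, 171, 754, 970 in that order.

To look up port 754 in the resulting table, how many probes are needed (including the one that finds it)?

Insert 391: h=8, slot 8 empty -> index 8.
Insert 543: h=2, slot 2 empty -> index 2.
Insert 797: h=5, slot 5 empty -> index 5.
Insert 803: h=1, slot 1 empty -> index 1.
Insert 171: h=8, slot 8 occupied -> index 9.
Insert 754: h=8, slots 8,9 occupied -> index 10.
Insert 970: h=7, slot 7 empty -> index 7.
Table: [_, 803, 543, _, _, 797, _, 970, 391, 171, 754]
Lookup 754: h=8, probe 8,9,10 → found at 10.

3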